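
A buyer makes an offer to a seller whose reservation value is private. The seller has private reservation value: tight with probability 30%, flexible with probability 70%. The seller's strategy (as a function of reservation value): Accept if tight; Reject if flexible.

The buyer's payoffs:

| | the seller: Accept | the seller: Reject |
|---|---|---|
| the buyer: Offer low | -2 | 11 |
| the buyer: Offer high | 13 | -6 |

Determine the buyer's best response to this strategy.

E[Offer low] = 0.3·(-2) + 0.7·(11) = 7.1
E[Offer high] = 0.3·(13) + 0.7·(-6) = -0.3
Best response: Offer low (7.1 is the largest).

Offer low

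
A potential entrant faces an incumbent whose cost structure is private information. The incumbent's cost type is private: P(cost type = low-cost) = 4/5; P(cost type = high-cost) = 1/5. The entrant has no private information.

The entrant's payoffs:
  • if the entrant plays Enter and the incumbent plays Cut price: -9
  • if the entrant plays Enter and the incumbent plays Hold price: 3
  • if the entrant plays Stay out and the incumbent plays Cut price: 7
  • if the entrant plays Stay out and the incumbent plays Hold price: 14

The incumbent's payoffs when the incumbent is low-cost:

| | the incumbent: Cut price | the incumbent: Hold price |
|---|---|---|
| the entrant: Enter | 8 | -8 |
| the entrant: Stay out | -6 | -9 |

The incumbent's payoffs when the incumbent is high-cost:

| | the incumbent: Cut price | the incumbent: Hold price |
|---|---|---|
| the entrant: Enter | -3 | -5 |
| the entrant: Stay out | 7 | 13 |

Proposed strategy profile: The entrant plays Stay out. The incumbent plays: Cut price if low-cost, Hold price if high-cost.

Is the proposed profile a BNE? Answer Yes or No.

The entrant plays Stay out: E[Stay out] = 4/5·(7) + 1/5·(14) = 42/5; E[Enter] = -33/5. Best-responding. ✓
The incumbent (cost type low-cost), facing Stay out: Cut price gives -6, Hold price gives -9. Proposed Cut price is best. ✓
The incumbent (cost type high-cost), facing Stay out: Cut price gives 7, Hold price gives 13. Proposed Hold price is best. ✓

Yes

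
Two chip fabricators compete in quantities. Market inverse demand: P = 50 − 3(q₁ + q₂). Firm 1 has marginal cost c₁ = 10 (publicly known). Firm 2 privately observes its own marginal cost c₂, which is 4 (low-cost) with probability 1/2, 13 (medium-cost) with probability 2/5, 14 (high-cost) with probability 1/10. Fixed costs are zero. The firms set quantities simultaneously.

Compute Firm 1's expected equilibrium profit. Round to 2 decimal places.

55.18

Type-c best response for Firm 2: q₂(c) = (50 − c)/6 − q₁/2.
Firm 1 maximizes expected profit; its first-order condition is 50 − 6q₁ − 3E[q₂] − 10 = 0.
Substituting E[q₂] and solving: E[c₂] = 8.6, so q₁ = (50 − 2·10 + 8.6)/9 = 4.28889.
E[P] = 50 − 3·(q₁ + E[q₂]) = 22.8667; Firm 1's expected profit = (E[P] − 10)·q₁ = (22.8667 − 10)·4.28889 = 55.1837.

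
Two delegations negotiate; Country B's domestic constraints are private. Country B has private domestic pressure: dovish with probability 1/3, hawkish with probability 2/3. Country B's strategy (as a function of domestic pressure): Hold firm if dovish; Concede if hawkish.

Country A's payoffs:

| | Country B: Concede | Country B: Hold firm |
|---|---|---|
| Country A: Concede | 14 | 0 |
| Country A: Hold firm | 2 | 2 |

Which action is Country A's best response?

Concede

Compute Country A's expected payoff for each action, taking the expectation over Country B's type.
E[Concede] = 1/3·(0) + 2/3·(14) = 28/3
E[Hold firm] = 1/3·(2) + 2/3·(2) = 2
Best response: Concede (28/3 is the largest).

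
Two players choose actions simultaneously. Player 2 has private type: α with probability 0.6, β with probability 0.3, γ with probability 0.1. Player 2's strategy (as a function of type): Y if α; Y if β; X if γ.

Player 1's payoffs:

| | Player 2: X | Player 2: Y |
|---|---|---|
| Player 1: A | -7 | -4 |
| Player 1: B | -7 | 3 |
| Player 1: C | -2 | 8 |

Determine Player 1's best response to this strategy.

C

E[A] = 0.6·(-4) + 0.3·(-4) + 0.1·(-7) = -4.3
E[B] = 0.6·(3) + 0.3·(3) + 0.1·(-7) = 2
E[C] = 0.6·(8) + 0.3·(8) + 0.1·(-2) = 7
Best response: C (7 is the largest).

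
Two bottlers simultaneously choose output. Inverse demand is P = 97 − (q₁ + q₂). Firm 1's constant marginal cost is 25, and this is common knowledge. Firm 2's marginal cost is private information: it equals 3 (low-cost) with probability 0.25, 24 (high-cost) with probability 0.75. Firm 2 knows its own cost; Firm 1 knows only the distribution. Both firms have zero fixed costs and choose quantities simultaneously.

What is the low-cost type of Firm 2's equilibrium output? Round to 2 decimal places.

36.04

Type-c best response for Firm 2: q₂(c) = (97 − c)/2 − q₁/2.
Firm 1 maximizes expected profit; its first-order condition is 97 − 2q₁ − E[q₂] − 25 = 0.
Substituting E[q₂] and solving: E[c₂] = 18.75, so q₁ = (97 − 2·25 + 18.75)/3 = 21.9167.
q₂(low-cost) = (97 − 3 − 21.9167)/2 = 36.0417.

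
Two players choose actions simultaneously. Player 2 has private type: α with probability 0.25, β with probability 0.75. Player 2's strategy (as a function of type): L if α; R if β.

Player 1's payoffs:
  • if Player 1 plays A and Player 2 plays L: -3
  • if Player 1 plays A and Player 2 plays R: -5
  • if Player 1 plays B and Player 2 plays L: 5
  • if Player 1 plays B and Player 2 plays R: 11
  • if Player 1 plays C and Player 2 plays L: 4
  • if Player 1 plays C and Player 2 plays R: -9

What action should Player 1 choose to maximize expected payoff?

B

E[A] = 0.25·(-3) + 0.75·(-5) = -4.5
E[B] = 0.25·(5) + 0.75·(11) = 9.5
E[C] = 0.25·(4) + 0.75·(-9) = -5.75
Best response: B (9.5 is the largest).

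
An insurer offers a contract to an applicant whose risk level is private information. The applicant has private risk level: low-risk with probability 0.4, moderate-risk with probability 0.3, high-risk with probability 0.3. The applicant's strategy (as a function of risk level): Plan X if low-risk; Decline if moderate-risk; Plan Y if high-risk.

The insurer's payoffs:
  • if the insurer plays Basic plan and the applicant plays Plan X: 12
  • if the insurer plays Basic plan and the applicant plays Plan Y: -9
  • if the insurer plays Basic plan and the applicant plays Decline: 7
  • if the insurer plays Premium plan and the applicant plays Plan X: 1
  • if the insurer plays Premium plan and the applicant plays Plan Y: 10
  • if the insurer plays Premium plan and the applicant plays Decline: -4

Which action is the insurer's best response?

Basic plan

E[Basic plan] = 0.4·(12) + 0.3·(7) + 0.3·(-9) = 4.2
E[Premium plan] = 0.4·(1) + 0.3·(-4) + 0.3·(10) = 2.2
Best response: Basic plan (4.2 is the largest).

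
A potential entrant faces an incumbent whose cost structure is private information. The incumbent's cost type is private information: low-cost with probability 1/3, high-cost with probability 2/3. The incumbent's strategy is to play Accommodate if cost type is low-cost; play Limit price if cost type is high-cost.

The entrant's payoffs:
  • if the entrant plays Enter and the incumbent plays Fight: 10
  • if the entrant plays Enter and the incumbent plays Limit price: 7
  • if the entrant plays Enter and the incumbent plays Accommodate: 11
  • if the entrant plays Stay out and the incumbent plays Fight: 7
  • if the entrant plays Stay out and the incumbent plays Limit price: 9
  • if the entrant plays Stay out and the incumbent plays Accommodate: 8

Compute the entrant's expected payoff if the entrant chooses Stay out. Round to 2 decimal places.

8.67

E[Stay out] = 1/3·8 + 2/3·9 = 8/3 + 6 = 26/3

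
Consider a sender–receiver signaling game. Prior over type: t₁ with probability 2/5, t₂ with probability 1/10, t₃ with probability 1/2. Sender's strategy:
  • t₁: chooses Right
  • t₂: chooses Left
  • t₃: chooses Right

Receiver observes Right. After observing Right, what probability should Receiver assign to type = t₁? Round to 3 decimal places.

Apply Bayes' rule using the sender's strategy as the likelihood.
P(Right) = (2/5)·1 + (1/10)·0 + (1/2)·1 = 9/10
P(t₁ | Right) = ((2/5)·1) / (9/10) = (2/5) / (9/10) = 4/9

0.444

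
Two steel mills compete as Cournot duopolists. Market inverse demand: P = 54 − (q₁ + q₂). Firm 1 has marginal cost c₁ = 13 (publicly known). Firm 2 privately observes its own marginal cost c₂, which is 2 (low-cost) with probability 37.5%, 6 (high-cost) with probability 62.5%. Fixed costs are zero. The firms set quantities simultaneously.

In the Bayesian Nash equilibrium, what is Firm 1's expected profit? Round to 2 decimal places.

117.36

Type-c best response for Firm 2: q₂(c) = (54 − c)/2 − q₁/2.
Firm 1 maximizes expected profit; its first-order condition is 54 − 2q₁ − E[q₂] − 13 = 0.
Substituting E[q₂] and solving: E[c₂] = 4.5, so q₁ = (54 − 2·13 + 4.5)/3 = 10.8333.
E[P] = 54 − (q₁ + E[q₂]) = 23.8333; Firm 1's expected profit = (E[P] − 13)·q₁ = (23.8333 − 13)·10.8333 = 117.361.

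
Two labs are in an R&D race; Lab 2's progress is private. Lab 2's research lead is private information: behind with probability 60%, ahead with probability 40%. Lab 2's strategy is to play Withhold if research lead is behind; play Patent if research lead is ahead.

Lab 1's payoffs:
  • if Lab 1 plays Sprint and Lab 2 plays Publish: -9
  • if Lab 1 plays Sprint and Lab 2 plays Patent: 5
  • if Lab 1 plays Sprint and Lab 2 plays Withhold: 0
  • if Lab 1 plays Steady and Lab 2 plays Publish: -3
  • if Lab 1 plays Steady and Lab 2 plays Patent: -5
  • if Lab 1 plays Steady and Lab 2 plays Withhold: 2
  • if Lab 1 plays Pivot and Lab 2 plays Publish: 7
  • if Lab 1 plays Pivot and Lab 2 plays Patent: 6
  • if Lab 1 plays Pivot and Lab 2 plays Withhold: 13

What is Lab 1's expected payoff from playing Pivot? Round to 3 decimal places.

E[Pivot] = 0.6·13 + 0.4·6 = 7.8 + 2.4 = 10.2

10.200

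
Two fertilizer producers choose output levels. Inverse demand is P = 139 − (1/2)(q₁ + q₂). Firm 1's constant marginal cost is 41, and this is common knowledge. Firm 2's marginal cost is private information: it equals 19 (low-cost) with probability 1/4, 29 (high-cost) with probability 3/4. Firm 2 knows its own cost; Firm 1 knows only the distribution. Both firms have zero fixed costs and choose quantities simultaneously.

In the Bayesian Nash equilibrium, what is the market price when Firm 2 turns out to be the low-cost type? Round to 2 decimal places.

Type-c best response for Firm 2: q₂(c) = (139 − c) − q₁/2.
Firm 1 maximizes expected profit; its first-order condition is 139 − q₁ − (1/2)E[q₂] − 41 = 0.
Substituting E[q₂] and solving: E[c₂] = 26.5, so q₁ = (139 − 2·41 + 26.5)/(3/2) = 55.6667.
q₂(low-cost) = 92.1667, so P = 139 − (1/2)·(55.6667 + 92.1667) = 65.0833.

65.08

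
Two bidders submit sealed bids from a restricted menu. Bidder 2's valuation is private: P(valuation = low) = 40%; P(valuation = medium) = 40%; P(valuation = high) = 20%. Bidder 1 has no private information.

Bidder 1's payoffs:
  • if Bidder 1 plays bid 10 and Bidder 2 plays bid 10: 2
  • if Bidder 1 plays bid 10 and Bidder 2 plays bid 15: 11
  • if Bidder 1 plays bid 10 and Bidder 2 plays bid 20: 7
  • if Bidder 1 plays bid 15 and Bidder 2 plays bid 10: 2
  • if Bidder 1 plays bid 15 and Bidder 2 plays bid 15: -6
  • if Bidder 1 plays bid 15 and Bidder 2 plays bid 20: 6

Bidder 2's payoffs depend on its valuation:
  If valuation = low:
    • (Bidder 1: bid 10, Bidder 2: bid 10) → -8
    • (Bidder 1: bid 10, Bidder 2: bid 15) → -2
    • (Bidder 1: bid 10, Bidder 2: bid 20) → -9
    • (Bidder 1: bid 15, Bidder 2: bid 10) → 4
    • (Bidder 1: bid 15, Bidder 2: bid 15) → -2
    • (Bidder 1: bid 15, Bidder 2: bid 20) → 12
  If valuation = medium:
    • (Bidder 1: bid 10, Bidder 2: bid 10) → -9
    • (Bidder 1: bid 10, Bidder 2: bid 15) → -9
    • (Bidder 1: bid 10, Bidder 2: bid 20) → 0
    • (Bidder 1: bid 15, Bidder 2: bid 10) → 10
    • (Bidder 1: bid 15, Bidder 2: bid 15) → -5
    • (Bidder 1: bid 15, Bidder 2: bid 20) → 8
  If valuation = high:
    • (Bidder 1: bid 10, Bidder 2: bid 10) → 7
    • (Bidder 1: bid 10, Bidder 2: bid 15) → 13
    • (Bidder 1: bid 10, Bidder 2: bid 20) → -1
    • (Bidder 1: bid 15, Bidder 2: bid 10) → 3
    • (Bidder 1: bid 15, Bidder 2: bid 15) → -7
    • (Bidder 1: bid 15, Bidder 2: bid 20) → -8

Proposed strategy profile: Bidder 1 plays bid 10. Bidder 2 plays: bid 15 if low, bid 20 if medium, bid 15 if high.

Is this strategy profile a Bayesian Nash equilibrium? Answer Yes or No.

Bidder 1 plays bid 10: E[bid 10] = 0.4·(11) + 0.4·(7) + 0.2·(11) = 9.4; E[bid 15] = -1.2. Best-responding. ✓
Bidder 2 (valuation low), facing bid 10: bid 10 gives -8, bid 15 gives -2, bid 20 gives -9. Proposed bid 15 is best. ✓
Bidder 2 (valuation medium), facing bid 10: bid 10 gives -9, bid 15 gives -9, bid 20 gives 0. Proposed bid 20 is best. ✓
Bidder 2 (valuation high), facing bid 10: bid 10 gives 7, bid 15 gives 13, bid 20 gives -1. Proposed bid 15 is best. ✓

Yes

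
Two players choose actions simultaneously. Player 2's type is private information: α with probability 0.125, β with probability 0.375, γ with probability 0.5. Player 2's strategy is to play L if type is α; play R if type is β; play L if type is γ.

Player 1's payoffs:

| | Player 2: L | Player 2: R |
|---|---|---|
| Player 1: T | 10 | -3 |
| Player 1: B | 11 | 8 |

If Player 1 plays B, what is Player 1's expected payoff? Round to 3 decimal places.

9.875

E[B] = 0.125·11 + 0.375·8 + 0.5·11 = 1.375 + 3 + 5.5 = 9.875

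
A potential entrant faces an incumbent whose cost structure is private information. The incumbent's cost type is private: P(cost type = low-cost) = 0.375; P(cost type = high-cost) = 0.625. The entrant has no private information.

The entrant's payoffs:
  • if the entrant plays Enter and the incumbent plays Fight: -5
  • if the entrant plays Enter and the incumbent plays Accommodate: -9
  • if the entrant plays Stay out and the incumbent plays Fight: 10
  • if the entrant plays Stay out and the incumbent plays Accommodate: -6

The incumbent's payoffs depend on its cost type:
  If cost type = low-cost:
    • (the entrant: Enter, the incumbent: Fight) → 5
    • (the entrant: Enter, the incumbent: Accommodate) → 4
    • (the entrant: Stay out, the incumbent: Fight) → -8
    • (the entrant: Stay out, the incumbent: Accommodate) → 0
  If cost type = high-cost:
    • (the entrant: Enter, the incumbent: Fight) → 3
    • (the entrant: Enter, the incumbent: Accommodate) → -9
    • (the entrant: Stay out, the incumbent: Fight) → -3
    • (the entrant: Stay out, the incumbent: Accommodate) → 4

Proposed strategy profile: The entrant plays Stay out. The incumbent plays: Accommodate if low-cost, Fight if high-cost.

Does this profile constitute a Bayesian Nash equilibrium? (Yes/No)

The entrant plays Stay out: E[Stay out] = 0.375·(-6) + 0.625·(10) = 4; E[Enter] = -6.5. Best-responding. ✓
The incumbent (cost type low-cost), facing Stay out: Fight gives -8, Accommodate gives 0. Proposed Accommodate is best. ✓
The incumbent (cost type high-cost), facing Stay out: Fight gives -3, Accommodate gives 4. Proposed Fight is not best — profitable deviation exists. ✗

No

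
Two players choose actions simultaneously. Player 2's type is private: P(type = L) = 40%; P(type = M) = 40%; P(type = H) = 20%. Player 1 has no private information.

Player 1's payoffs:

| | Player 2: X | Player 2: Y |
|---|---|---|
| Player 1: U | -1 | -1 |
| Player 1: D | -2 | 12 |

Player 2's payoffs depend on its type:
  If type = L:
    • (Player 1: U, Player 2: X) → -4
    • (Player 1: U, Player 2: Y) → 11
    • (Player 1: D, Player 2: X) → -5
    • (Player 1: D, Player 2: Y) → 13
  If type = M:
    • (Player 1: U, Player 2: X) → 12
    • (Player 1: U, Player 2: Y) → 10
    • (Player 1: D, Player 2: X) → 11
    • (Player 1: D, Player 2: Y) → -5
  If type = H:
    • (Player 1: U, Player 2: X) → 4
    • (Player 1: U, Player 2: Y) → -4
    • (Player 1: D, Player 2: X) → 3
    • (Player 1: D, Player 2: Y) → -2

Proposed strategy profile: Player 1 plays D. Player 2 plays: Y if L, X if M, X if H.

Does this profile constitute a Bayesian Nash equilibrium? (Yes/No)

Player 1 plays D: E[D] = 0.4·(12) + 0.4·(-2) + 0.2·(-2) = 3.6; E[U] = -1. Best-responding. ✓
Player 2 (type L), facing D: X gives -5, Y gives 13. Proposed Y is best. ✓
Player 2 (type M), facing D: X gives 11, Y gives -5. Proposed X is best. ✓
Player 2 (type H), facing D: X gives 3, Y gives -2. Proposed X is best. ✓

Yes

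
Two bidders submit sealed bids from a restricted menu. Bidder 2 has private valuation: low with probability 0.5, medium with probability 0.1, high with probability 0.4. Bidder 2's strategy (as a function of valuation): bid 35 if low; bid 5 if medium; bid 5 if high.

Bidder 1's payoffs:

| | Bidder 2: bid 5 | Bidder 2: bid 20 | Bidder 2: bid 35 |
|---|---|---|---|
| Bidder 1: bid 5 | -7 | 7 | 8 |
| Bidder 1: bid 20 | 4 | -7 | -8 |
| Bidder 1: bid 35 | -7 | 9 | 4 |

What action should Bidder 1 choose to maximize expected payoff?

E[bid 5] = 0.5·(8) + 0.1·(-7) + 0.4·(-7) = 0.5
E[bid 20] = 0.5·(-8) + 0.1·(4) + 0.4·(4) = -2
E[bid 35] = 0.5·(4) + 0.1·(-7) + 0.4·(-7) = -1.5
Best response: bid 5 (0.5 is the largest).

bid 5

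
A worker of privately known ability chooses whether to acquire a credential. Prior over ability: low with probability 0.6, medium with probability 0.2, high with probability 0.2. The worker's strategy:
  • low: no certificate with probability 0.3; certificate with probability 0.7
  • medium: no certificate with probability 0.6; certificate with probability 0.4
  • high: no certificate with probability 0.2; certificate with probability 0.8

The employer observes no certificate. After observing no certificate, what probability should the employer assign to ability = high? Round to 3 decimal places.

0.118

P(no certificate) = 0.6·0.3 + 0.2·0.6 + 0.2·0.2 = 0.34
P(high | no certificate) = (0.2·0.2) / 0.34 = 0.04 / 0.34 = 0.117647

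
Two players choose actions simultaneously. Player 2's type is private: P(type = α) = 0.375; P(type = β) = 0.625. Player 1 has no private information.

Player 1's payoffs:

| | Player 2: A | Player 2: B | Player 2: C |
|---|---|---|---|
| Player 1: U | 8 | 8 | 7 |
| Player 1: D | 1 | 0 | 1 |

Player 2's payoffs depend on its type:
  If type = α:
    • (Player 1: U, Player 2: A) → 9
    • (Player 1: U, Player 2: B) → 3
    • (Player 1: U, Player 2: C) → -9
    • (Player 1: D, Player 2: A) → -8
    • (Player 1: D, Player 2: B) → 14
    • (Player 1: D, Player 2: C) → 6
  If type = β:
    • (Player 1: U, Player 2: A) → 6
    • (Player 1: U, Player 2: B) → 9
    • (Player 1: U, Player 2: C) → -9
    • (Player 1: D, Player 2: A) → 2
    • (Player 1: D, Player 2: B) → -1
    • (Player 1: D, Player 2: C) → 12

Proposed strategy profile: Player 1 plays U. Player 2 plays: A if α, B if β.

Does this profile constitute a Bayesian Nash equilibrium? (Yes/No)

Yes

Player 1 plays U: E[U] = 0.375·(8) + 0.625·(8) = 8; E[D] = 0.375. Best-responding. ✓
Player 2 (type α), facing U: A gives 9, B gives 3, C gives -9. Proposed A is best. ✓
Player 2 (type β), facing U: A gives 6, B gives 9, C gives -9. Proposed B is best. ✓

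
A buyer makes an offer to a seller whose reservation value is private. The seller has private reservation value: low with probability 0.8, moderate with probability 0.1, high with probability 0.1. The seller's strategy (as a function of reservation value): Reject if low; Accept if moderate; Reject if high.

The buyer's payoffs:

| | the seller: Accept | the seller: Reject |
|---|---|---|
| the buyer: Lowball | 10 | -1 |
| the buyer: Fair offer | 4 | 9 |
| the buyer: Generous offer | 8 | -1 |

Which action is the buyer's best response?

Compute the buyer's expected payoff for each action, taking the expectation over the seller's type.
E[Lowball] = 0.8·(-1) + 0.1·(10) + 0.1·(-1) = 0.1
E[Fair offer] = 0.8·(9) + 0.1·(4) + 0.1·(9) = 8.5
E[Generous offer] = 0.8·(-1) + 0.1·(8) + 0.1·(-1) = -0.1
Best response: Fair offer (8.5 is the largest).

Fair offer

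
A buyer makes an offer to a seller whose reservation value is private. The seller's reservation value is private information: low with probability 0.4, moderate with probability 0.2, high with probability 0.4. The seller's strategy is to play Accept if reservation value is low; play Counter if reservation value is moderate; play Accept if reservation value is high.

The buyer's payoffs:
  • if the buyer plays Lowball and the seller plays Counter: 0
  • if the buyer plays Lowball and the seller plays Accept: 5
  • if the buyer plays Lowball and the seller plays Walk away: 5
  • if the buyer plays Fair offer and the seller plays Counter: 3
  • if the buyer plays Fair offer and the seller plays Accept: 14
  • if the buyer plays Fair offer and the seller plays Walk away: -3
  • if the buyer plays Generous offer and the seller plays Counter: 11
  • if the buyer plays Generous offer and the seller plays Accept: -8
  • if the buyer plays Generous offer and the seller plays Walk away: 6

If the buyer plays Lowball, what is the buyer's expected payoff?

4

Take the expectation over the seller's reservation value, weighting each type's action by its prior probability.
E[Lowball] = 0.4·5 + 0.2·0 + 0.4·5 = 2 + 0 + 2 = 4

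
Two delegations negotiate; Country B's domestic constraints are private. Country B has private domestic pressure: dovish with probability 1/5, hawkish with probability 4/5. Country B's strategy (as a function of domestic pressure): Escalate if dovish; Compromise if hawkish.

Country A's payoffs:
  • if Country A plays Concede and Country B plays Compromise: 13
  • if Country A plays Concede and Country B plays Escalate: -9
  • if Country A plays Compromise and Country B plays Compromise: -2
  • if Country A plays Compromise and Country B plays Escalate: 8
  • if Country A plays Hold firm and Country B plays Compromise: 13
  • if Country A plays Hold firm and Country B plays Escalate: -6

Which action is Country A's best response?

E[Concede] = 1/5·(-9) + 4/5·(13) = 43/5
E[Compromise] = 1/5·(8) + 4/5·(-2) = 0
E[Hold firm] = 1/5·(-6) + 4/5·(13) = 46/5
Best response: Hold firm (46/5 is the largest).

Hold firm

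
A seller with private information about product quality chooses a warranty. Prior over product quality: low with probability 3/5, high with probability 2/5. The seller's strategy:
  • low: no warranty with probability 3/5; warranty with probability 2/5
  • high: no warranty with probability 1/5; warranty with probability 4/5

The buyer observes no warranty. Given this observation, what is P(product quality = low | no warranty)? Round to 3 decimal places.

0.818

Apply Bayes' rule using the sender's strategy as the likelihood.
P(no warranty) = (3/5)·(3/5) + (2/5)·(1/5) = 11/25
P(low | no warranty) = ((3/5)·(3/5)) / (11/25) = (9/25) / (11/25) = 9/11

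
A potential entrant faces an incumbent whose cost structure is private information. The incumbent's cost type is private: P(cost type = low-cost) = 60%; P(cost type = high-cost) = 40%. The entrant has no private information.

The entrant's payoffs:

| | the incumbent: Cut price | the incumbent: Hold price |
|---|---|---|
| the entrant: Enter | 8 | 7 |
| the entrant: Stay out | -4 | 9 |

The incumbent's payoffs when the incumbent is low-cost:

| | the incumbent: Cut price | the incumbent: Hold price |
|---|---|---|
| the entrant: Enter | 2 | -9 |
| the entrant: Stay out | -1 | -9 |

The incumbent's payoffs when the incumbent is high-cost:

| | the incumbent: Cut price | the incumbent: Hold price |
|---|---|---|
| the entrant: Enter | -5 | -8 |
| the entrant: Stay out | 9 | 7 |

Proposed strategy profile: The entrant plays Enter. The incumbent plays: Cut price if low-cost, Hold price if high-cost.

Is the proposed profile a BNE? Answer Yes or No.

No

A profile is a BNE iff every type of every player is best-responding given beliefs about the other side.
The entrant plays Enter: E[Enter] = 0.6·(8) + 0.4·(7) = 7.6; E[Stay out] = 1.2. Best-responding. ✓
The incumbent (cost type low-cost), facing Enter: Cut price gives 2, Hold price gives -9. Proposed Cut price is best. ✓
The incumbent (cost type high-cost), facing Enter: Cut price gives -5, Hold price gives -8. Proposed Hold price is not best — profitable deviation exists. ✗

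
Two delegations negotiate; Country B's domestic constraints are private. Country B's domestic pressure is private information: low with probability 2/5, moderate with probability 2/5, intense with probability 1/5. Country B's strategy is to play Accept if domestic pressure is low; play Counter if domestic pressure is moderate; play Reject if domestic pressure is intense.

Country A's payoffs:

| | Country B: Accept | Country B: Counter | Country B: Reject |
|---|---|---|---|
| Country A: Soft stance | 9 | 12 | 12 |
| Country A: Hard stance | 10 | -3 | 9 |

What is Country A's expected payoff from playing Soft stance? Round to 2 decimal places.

10.80

E[Soft stance] = 2/5·9 + 2/5·12 + 1/5·12 = 18/5 + 24/5 + 12/5 = 54/5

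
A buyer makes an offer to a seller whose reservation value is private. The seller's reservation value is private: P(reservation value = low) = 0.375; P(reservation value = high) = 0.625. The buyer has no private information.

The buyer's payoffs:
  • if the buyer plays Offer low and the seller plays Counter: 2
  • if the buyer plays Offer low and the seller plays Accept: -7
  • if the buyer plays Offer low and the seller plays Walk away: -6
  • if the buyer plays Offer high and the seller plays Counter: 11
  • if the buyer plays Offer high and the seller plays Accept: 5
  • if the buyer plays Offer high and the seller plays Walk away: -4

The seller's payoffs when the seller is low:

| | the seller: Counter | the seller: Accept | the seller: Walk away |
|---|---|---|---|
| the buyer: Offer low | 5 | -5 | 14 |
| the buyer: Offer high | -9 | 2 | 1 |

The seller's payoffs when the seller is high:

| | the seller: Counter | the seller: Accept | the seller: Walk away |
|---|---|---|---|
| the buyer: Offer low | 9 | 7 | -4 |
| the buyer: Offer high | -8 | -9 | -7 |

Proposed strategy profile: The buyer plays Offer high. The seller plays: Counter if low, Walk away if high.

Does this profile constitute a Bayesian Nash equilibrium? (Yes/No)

No

The buyer plays Offer high: E[Offer high] = 0.375·(11) + 0.625·(-4) = 1.625; E[Offer low] = -3. Best-responding. ✓
The seller (reservation value low), facing Offer high: Counter gives -9, Accept gives 2, Walk away gives 1. Proposed Counter is not best — profitable deviation exists. ✗
The seller (reservation value high), facing Offer high: Counter gives -8, Accept gives -9, Walk away gives -7. Proposed Walk away is best. ✓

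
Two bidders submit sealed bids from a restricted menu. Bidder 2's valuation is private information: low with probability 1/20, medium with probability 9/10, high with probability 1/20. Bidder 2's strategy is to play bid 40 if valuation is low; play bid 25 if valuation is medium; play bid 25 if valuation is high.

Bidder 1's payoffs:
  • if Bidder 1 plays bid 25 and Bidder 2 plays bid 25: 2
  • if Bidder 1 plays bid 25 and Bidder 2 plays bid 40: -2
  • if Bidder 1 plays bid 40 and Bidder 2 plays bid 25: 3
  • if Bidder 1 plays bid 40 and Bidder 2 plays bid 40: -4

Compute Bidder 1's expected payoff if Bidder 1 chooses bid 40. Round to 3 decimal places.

2.650

E[bid 40] = 1/20·(-4) + 9/10·3 + 1/20·3 = (-1/5) + 27/10 + 3/20 = 53/20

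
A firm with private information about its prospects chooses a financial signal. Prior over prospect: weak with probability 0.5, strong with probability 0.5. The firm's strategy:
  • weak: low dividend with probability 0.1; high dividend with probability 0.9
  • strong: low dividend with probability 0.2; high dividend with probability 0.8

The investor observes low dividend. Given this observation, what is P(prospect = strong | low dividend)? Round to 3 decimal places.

P(low dividend) = 0.5·0.1 + 0.5·0.2 = 0.15
P(strong | low dividend) = (0.5·0.2) / 0.15 = 0.1 / 0.15 = 0.666667

0.667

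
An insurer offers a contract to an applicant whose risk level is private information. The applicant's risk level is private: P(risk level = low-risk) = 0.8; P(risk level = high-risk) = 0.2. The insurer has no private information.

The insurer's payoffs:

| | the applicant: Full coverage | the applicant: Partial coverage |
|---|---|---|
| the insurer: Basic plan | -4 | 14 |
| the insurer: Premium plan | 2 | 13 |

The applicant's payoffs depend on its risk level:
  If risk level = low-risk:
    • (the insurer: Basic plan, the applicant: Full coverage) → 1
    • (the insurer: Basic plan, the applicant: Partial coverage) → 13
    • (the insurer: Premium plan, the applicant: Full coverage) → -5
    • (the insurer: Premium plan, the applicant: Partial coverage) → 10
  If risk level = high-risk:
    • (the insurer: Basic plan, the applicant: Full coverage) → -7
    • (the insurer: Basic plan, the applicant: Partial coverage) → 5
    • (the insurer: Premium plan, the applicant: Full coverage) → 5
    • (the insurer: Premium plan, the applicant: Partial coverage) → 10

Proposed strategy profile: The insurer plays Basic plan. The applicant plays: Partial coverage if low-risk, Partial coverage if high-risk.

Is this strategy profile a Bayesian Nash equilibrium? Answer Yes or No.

The insurer plays Basic plan: E[Basic plan] = 0.8·(14) + 0.2·(14) = 14; E[Premium plan] = 13. Best-responding. ✓
The applicant (risk level low-risk), facing Basic plan: Full coverage gives 1, Partial coverage gives 13. Proposed Partial coverage is best. ✓
The applicant (risk level high-risk), facing Basic plan: Full coverage gives -7, Partial coverage gives 5. Proposed Partial coverage is best. ✓

Yes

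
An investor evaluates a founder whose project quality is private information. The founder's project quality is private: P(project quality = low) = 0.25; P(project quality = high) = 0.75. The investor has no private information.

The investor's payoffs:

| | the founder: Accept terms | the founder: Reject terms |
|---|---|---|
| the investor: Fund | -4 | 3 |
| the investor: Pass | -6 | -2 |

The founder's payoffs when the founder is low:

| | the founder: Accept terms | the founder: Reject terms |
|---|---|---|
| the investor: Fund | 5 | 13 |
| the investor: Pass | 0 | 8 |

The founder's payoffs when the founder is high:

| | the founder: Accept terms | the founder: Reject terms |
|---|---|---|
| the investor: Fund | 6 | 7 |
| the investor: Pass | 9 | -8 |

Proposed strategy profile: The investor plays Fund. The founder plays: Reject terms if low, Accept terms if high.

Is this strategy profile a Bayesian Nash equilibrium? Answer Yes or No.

The investor plays Fund: E[Fund] = 0.25·(3) + 0.75·(-4) = -2.25; E[Pass] = -5. Best-responding. ✓
The founder (project quality low), facing Fund: Accept terms gives 5, Reject terms gives 13. Proposed Reject terms is best. ✓
The founder (project quality high), facing Fund: Accept terms gives 6, Reject terms gives 7. Proposed Accept terms is not best — profitable deviation exists. ✗

No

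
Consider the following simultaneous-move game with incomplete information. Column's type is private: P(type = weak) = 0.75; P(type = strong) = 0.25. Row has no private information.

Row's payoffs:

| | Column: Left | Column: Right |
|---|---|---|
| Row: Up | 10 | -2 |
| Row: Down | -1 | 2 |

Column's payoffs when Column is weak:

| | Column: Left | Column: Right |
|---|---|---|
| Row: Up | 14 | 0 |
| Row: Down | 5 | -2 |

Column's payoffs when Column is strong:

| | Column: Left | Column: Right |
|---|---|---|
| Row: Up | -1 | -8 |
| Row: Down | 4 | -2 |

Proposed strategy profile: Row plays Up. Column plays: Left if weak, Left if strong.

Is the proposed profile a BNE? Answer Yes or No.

A profile is a BNE iff every type of every player is best-responding given beliefs about the other side.
Row plays Up: E[Up] = 0.75·(10) + 0.25·(10) = 10; E[Down] = -1. Best-responding. ✓
Column (type weak), facing Up: Left gives 14, Right gives 0. Proposed Left is best. ✓
Column (type strong), facing Up: Left gives -1, Right gives -8. Proposed Left is best. ✓

Yes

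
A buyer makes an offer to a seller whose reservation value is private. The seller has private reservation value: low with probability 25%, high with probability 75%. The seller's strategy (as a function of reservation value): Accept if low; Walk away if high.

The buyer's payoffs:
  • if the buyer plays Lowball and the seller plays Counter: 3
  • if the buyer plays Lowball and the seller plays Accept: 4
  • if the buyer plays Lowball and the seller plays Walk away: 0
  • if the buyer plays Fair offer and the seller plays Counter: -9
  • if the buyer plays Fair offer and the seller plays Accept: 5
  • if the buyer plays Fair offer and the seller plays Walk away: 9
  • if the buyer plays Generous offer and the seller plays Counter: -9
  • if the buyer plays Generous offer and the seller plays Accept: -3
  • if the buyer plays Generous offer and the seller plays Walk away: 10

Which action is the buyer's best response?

Compute the buyer's expected payoff for each action, taking the expectation over the seller's type.
E[Lowball] = 0.25·(4) + 0.75·(0) = 1
E[Fair offer] = 0.25·(5) + 0.75·(9) = 8
E[Generous offer] = 0.25·(-3) + 0.75·(10) = 6.75
Best response: Fair offer (8 is the largest).

Fair offer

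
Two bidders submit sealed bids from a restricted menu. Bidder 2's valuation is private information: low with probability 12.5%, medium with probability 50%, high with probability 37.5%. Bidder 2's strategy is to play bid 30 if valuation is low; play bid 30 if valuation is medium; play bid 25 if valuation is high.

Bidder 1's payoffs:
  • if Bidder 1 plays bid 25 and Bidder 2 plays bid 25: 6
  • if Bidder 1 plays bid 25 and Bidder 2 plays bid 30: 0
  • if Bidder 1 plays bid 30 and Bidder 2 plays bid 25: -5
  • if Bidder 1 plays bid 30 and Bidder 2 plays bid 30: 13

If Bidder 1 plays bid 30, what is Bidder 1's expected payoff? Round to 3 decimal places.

6.250

E[bid 30] = 0.125·13 + 0.5·13 + 0.375·(-5) = 1.625 + 6.5 + (-1.875) = 6.25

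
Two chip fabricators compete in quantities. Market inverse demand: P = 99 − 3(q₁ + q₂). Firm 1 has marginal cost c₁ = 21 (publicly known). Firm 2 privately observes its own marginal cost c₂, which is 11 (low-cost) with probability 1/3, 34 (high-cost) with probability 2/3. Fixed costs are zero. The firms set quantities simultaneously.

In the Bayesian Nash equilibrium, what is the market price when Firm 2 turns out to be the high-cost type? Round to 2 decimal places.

Type-c best response for Firm 2: q₂(c) = (99 − c)/6 − q₁/2.
Firm 1 maximizes expected profit; its first-order condition is 99 − 6q₁ − 3E[q₂] − 21 = 0.
Substituting E[q₂] and solving: E[c₂] = 26.3333, so q₁ = (99 − 2·21 + 26.3333)/9 = 9.25926.
q₂(high-cost) = 6.2037, so P = 99 − 3·(9.25926 + 6.2037) = 52.6111.

52.61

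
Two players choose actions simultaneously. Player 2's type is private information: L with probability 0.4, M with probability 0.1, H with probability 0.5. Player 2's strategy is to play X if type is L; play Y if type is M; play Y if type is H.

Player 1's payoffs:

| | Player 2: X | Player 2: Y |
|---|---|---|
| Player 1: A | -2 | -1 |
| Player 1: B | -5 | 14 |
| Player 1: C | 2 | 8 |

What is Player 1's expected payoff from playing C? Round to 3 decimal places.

5.600

Take the expectation over Player 2's type, weighting each type's action by its prior probability.
E[C] = 0.4·2 + 0.1·8 + 0.5·8 = 0.8 + 0.8 + 4 = 5.6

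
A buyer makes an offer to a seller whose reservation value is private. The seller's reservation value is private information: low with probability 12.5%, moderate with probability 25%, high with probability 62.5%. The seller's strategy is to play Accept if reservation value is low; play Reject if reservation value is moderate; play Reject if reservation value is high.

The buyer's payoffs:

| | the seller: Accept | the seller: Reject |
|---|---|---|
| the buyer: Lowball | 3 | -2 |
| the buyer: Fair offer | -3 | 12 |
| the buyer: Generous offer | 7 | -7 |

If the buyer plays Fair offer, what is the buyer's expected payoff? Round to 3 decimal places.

Take the expectation over the seller's reservation value, weighting each type's action by its prior probability.
E[Fair offer] = 0.125·(-3) + 0.25·12 + 0.625·12 = (-0.375) + 3 + 7.5 = 10.125

10.125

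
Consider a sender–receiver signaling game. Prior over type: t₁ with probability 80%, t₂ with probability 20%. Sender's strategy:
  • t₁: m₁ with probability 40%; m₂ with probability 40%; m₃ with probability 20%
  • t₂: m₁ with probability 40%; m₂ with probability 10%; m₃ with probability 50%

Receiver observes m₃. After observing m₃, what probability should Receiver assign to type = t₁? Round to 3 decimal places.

0.615

P(m₃) = 0.8·0.2 + 0.2·0.5 = 0.26
P(t₁ | m₃) = (0.8·0.2) / 0.26 = 0.16 / 0.26 = 0.615385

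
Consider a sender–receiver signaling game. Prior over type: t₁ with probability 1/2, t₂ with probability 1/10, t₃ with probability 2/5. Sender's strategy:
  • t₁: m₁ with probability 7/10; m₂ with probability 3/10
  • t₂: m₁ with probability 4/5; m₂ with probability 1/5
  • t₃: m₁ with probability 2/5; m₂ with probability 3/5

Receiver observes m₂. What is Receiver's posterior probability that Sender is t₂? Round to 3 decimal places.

0.049

P(m₂) = (1/2)·(3/10) + (1/10)·(1/5) + (2/5)·(3/5) = 41/100
P(t₂ | m₂) = ((1/10)·(1/5)) / (41/100) = (1/50) / (41/100) = 2/41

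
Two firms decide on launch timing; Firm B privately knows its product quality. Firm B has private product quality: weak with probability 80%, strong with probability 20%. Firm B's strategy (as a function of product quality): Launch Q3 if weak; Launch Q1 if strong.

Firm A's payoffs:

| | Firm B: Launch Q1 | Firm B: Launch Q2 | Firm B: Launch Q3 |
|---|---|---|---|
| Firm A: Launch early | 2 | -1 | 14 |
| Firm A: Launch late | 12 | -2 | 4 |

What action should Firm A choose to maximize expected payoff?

E[Launch early] = 0.8·(14) + 0.2·(2) = 11.6
E[Launch late] = 0.8·(4) + 0.2·(12) = 5.6
Best response: Launch early (11.6 is the largest).

Launch early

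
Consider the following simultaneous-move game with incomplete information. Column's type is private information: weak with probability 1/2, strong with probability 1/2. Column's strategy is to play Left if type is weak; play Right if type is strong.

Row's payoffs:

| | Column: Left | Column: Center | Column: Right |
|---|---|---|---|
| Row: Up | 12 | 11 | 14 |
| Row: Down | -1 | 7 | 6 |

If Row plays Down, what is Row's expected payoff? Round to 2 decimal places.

2.50

Take the expectation over Column's type, weighting each type's action by its prior probability.
E[Down] = 1/2·(-1) + 1/2·6 = (-1/2) + 3 = 5/2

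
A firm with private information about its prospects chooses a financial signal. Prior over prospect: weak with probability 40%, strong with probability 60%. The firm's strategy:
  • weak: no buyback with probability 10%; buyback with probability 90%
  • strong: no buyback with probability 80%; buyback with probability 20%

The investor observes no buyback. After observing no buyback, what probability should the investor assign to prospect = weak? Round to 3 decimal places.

P(no buyback) = 0.4·0.1 + 0.6·0.8 = 0.52
P(weak | no buyback) = (0.4·0.1) / 0.52 = 0.04 / 0.52 = 0.0769231

0.077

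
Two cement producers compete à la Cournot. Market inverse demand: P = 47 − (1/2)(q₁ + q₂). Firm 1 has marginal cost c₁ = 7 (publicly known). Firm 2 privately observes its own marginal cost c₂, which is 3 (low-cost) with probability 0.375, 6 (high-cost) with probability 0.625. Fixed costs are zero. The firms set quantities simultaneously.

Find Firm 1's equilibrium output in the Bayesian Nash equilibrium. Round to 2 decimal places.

25.25

Firm 2 with cost c maximizes (47 − (1/2)(q₁+q₂) − c)·q₂, giving q₂(c) = (47 − c − (1/2)q₁).
E[c₂] = 0.375·3 + 0.625·6 = 4.875
Firm 1's FOC against E[q₂] yields q₁ = (47 − 2·7 + E[c₂])/(3/2) = (47 − 14 + 4.875)/(3/2) = 25.25.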